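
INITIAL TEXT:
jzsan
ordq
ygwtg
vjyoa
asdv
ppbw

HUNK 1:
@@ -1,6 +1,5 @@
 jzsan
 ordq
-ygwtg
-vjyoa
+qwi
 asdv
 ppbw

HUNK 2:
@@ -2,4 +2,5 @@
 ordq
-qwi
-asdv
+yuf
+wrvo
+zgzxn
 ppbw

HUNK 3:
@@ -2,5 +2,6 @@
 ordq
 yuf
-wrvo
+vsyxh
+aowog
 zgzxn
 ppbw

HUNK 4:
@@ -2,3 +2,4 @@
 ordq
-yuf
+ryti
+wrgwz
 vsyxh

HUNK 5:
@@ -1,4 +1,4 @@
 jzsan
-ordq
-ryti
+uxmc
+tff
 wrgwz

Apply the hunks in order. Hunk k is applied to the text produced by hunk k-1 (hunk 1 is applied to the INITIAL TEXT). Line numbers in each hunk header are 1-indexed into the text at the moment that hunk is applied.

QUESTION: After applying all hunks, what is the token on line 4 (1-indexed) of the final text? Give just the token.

Answer: wrgwz

Derivation:
Hunk 1: at line 1 remove [ygwtg,vjyoa] add [qwi] -> 5 lines: jzsan ordq qwi asdv ppbw
Hunk 2: at line 2 remove [qwi,asdv] add [yuf,wrvo,zgzxn] -> 6 lines: jzsan ordq yuf wrvo zgzxn ppbw
Hunk 3: at line 2 remove [wrvo] add [vsyxh,aowog] -> 7 lines: jzsan ordq yuf vsyxh aowog zgzxn ppbw
Hunk 4: at line 2 remove [yuf] add [ryti,wrgwz] -> 8 lines: jzsan ordq ryti wrgwz vsyxh aowog zgzxn ppbw
Hunk 5: at line 1 remove [ordq,ryti] add [uxmc,tff] -> 8 lines: jzsan uxmc tff wrgwz vsyxh aowog zgzxn ppbw
Final line 4: wrgwz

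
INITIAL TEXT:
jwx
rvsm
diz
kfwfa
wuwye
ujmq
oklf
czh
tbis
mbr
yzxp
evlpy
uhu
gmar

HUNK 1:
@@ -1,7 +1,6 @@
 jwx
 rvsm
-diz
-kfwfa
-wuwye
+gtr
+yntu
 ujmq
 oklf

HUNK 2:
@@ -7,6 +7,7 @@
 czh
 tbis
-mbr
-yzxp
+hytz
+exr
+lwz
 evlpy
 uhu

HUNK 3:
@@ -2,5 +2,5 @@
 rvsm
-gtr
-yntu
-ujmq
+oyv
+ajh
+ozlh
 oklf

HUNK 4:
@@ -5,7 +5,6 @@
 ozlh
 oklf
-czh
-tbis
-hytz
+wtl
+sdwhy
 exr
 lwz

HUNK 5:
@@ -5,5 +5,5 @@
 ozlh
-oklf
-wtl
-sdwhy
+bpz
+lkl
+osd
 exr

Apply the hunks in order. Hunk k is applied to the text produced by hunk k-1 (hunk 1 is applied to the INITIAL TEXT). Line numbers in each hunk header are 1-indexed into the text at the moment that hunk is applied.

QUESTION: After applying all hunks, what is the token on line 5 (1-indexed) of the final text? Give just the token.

Hunk 1: at line 1 remove [diz,kfwfa,wuwye] add [gtr,yntu] -> 13 lines: jwx rvsm gtr yntu ujmq oklf czh tbis mbr yzxp evlpy uhu gmar
Hunk 2: at line 7 remove [mbr,yzxp] add [hytz,exr,lwz] -> 14 lines: jwx rvsm gtr yntu ujmq oklf czh tbis hytz exr lwz evlpy uhu gmar
Hunk 3: at line 2 remove [gtr,yntu,ujmq] add [oyv,ajh,ozlh] -> 14 lines: jwx rvsm oyv ajh ozlh oklf czh tbis hytz exr lwz evlpy uhu gmar
Hunk 4: at line 5 remove [czh,tbis,hytz] add [wtl,sdwhy] -> 13 lines: jwx rvsm oyv ajh ozlh oklf wtl sdwhy exr lwz evlpy uhu gmar
Hunk 5: at line 5 remove [oklf,wtl,sdwhy] add [bpz,lkl,osd] -> 13 lines: jwx rvsm oyv ajh ozlh bpz lkl osd exr lwz evlpy uhu gmar
Final line 5: ozlh

Answer: ozlh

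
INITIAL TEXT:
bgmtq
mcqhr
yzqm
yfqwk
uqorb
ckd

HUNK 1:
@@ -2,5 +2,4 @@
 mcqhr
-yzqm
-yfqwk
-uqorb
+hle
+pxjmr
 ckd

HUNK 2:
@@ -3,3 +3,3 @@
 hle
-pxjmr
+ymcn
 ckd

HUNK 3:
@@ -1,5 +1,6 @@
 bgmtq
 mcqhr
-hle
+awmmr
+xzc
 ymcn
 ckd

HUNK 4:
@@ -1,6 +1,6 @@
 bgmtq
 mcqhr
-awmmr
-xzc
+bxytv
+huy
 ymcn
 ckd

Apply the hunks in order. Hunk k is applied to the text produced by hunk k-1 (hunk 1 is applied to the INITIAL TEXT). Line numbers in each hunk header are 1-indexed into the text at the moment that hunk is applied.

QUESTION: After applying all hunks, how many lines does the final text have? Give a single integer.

Answer: 6

Derivation:
Hunk 1: at line 2 remove [yzqm,yfqwk,uqorb] add [hle,pxjmr] -> 5 lines: bgmtq mcqhr hle pxjmr ckd
Hunk 2: at line 3 remove [pxjmr] add [ymcn] -> 5 lines: bgmtq mcqhr hle ymcn ckd
Hunk 3: at line 1 remove [hle] add [awmmr,xzc] -> 6 lines: bgmtq mcqhr awmmr xzc ymcn ckd
Hunk 4: at line 1 remove [awmmr,xzc] add [bxytv,huy] -> 6 lines: bgmtq mcqhr bxytv huy ymcn ckd
Final line count: 6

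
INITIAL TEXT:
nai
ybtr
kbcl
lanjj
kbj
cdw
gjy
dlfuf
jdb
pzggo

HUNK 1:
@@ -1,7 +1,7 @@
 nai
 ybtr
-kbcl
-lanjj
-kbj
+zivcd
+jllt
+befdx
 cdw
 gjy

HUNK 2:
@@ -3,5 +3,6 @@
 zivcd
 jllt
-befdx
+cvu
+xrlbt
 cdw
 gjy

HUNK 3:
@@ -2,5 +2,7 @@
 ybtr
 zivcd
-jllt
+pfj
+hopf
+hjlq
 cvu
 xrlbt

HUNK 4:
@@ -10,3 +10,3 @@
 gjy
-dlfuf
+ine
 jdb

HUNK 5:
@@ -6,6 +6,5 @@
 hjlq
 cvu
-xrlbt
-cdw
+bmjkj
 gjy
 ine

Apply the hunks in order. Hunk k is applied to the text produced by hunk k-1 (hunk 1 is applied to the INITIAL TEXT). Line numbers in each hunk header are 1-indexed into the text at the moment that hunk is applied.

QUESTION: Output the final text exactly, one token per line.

Hunk 1: at line 1 remove [kbcl,lanjj,kbj] add [zivcd,jllt,befdx] -> 10 lines: nai ybtr zivcd jllt befdx cdw gjy dlfuf jdb pzggo
Hunk 2: at line 3 remove [befdx] add [cvu,xrlbt] -> 11 lines: nai ybtr zivcd jllt cvu xrlbt cdw gjy dlfuf jdb pzggo
Hunk 3: at line 2 remove [jllt] add [pfj,hopf,hjlq] -> 13 lines: nai ybtr zivcd pfj hopf hjlq cvu xrlbt cdw gjy dlfuf jdb pzggo
Hunk 4: at line 10 remove [dlfuf] add [ine] -> 13 lines: nai ybtr zivcd pfj hopf hjlq cvu xrlbt cdw gjy ine jdb pzggo
Hunk 5: at line 6 remove [xrlbt,cdw] add [bmjkj] -> 12 lines: nai ybtr zivcd pfj hopf hjlq cvu bmjkj gjy ine jdb pzggo

Answer: nai
ybtr
zivcd
pfj
hopf
hjlq
cvu
bmjkj
gjy
ine
jdb
pzggo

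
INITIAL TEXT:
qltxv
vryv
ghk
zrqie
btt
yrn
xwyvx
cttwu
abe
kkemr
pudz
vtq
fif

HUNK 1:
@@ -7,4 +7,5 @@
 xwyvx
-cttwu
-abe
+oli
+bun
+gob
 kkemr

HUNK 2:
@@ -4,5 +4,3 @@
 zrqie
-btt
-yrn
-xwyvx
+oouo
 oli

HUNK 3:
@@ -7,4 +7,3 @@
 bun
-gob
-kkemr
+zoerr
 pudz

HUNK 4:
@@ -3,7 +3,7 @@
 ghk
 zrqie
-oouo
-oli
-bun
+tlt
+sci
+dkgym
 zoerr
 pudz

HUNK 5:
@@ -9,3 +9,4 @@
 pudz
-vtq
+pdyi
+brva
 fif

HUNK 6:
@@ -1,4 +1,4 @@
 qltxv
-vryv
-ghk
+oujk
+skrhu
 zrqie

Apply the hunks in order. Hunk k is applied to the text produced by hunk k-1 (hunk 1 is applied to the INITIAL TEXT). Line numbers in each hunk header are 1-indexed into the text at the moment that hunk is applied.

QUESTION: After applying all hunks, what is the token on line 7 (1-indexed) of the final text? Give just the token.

Hunk 1: at line 7 remove [cttwu,abe] add [oli,bun,gob] -> 14 lines: qltxv vryv ghk zrqie btt yrn xwyvx oli bun gob kkemr pudz vtq fif
Hunk 2: at line 4 remove [btt,yrn,xwyvx] add [oouo] -> 12 lines: qltxv vryv ghk zrqie oouo oli bun gob kkemr pudz vtq fif
Hunk 3: at line 7 remove [gob,kkemr] add [zoerr] -> 11 lines: qltxv vryv ghk zrqie oouo oli bun zoerr pudz vtq fif
Hunk 4: at line 3 remove [oouo,oli,bun] add [tlt,sci,dkgym] -> 11 lines: qltxv vryv ghk zrqie tlt sci dkgym zoerr pudz vtq fif
Hunk 5: at line 9 remove [vtq] add [pdyi,brva] -> 12 lines: qltxv vryv ghk zrqie tlt sci dkgym zoerr pudz pdyi brva fif
Hunk 6: at line 1 remove [vryv,ghk] add [oujk,skrhu] -> 12 lines: qltxv oujk skrhu zrqie tlt sci dkgym zoerr pudz pdyi brva fif
Final line 7: dkgym

Answer: dkgym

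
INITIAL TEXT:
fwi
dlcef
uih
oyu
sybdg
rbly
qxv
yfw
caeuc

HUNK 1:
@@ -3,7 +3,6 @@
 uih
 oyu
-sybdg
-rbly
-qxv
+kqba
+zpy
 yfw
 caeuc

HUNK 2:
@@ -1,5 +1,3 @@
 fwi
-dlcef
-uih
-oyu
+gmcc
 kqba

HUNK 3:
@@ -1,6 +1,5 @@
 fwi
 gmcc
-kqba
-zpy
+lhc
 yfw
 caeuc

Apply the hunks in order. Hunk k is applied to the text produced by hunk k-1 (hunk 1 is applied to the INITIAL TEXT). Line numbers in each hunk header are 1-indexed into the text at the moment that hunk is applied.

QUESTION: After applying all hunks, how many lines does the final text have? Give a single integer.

Answer: 5

Derivation:
Hunk 1: at line 3 remove [sybdg,rbly,qxv] add [kqba,zpy] -> 8 lines: fwi dlcef uih oyu kqba zpy yfw caeuc
Hunk 2: at line 1 remove [dlcef,uih,oyu] add [gmcc] -> 6 lines: fwi gmcc kqba zpy yfw caeuc
Hunk 3: at line 1 remove [kqba,zpy] add [lhc] -> 5 lines: fwi gmcc lhc yfw caeuc
Final line count: 5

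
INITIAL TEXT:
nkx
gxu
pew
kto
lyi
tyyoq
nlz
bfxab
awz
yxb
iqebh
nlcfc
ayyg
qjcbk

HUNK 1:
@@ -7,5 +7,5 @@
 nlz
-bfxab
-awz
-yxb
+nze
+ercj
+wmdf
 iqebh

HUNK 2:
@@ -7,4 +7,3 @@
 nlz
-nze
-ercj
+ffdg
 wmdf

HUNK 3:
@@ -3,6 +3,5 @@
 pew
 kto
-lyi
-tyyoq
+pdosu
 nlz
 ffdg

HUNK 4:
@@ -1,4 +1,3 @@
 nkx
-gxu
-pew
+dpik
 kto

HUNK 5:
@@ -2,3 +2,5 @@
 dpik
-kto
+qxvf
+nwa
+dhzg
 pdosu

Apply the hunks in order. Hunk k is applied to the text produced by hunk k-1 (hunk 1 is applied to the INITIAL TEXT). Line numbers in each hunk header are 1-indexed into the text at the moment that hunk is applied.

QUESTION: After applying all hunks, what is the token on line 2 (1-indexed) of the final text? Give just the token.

Hunk 1: at line 7 remove [bfxab,awz,yxb] add [nze,ercj,wmdf] -> 14 lines: nkx gxu pew kto lyi tyyoq nlz nze ercj wmdf iqebh nlcfc ayyg qjcbk
Hunk 2: at line 7 remove [nze,ercj] add [ffdg] -> 13 lines: nkx gxu pew kto lyi tyyoq nlz ffdg wmdf iqebh nlcfc ayyg qjcbk
Hunk 3: at line 3 remove [lyi,tyyoq] add [pdosu] -> 12 lines: nkx gxu pew kto pdosu nlz ffdg wmdf iqebh nlcfc ayyg qjcbk
Hunk 4: at line 1 remove [gxu,pew] add [dpik] -> 11 lines: nkx dpik kto pdosu nlz ffdg wmdf iqebh nlcfc ayyg qjcbk
Hunk 5: at line 2 remove [kto] add [qxvf,nwa,dhzg] -> 13 lines: nkx dpik qxvf nwa dhzg pdosu nlz ffdg wmdf iqebh nlcfc ayyg qjcbk
Final line 2: dpik

Answer: dpik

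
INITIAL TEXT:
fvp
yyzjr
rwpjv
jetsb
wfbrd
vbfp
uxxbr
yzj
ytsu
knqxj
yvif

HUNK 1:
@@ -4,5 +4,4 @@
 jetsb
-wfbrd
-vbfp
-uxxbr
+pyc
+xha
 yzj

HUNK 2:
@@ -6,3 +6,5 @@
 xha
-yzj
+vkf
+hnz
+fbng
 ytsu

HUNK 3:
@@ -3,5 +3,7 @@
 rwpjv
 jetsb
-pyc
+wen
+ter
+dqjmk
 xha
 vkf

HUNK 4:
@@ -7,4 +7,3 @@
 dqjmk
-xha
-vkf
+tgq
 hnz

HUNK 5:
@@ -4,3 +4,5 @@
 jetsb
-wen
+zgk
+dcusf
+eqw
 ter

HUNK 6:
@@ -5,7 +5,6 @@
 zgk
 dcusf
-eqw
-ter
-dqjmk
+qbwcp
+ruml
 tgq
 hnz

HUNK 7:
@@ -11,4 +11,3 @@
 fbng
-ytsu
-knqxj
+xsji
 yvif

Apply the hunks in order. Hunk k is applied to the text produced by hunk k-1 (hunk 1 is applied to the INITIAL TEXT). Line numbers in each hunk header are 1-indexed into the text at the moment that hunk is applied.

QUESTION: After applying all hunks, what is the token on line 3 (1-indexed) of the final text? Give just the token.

Hunk 1: at line 4 remove [wfbrd,vbfp,uxxbr] add [pyc,xha] -> 10 lines: fvp yyzjr rwpjv jetsb pyc xha yzj ytsu knqxj yvif
Hunk 2: at line 6 remove [yzj] add [vkf,hnz,fbng] -> 12 lines: fvp yyzjr rwpjv jetsb pyc xha vkf hnz fbng ytsu knqxj yvif
Hunk 3: at line 3 remove [pyc] add [wen,ter,dqjmk] -> 14 lines: fvp yyzjr rwpjv jetsb wen ter dqjmk xha vkf hnz fbng ytsu knqxj yvif
Hunk 4: at line 7 remove [xha,vkf] add [tgq] -> 13 lines: fvp yyzjr rwpjv jetsb wen ter dqjmk tgq hnz fbng ytsu knqxj yvif
Hunk 5: at line 4 remove [wen] add [zgk,dcusf,eqw] -> 15 lines: fvp yyzjr rwpjv jetsb zgk dcusf eqw ter dqjmk tgq hnz fbng ytsu knqxj yvif
Hunk 6: at line 5 remove [eqw,ter,dqjmk] add [qbwcp,ruml] -> 14 lines: fvp yyzjr rwpjv jetsb zgk dcusf qbwcp ruml tgq hnz fbng ytsu knqxj yvif
Hunk 7: at line 11 remove [ytsu,knqxj] add [xsji] -> 13 lines: fvp yyzjr rwpjv jetsb zgk dcusf qbwcp ruml tgq hnz fbng xsji yvif
Final line 3: rwpjv

Answer: rwpjv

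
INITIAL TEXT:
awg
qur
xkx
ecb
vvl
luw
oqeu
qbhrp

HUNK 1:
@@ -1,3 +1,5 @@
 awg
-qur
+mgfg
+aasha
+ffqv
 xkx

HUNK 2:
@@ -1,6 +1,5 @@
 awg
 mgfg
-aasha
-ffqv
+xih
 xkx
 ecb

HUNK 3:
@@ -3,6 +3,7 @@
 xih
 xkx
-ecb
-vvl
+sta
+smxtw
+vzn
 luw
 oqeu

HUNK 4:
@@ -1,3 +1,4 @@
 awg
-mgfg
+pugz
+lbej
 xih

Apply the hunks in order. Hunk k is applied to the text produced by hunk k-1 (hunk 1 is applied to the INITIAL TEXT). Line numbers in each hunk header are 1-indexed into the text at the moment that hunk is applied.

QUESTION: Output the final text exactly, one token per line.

Answer: awg
pugz
lbej
xih
xkx
sta
smxtw
vzn
luw
oqeu
qbhrp

Derivation:
Hunk 1: at line 1 remove [qur] add [mgfg,aasha,ffqv] -> 10 lines: awg mgfg aasha ffqv xkx ecb vvl luw oqeu qbhrp
Hunk 2: at line 1 remove [aasha,ffqv] add [xih] -> 9 lines: awg mgfg xih xkx ecb vvl luw oqeu qbhrp
Hunk 3: at line 3 remove [ecb,vvl] add [sta,smxtw,vzn] -> 10 lines: awg mgfg xih xkx sta smxtw vzn luw oqeu qbhrp
Hunk 4: at line 1 remove [mgfg] add [pugz,lbej] -> 11 lines: awg pugz lbej xih xkx sta smxtw vzn luw oqeu qbhrp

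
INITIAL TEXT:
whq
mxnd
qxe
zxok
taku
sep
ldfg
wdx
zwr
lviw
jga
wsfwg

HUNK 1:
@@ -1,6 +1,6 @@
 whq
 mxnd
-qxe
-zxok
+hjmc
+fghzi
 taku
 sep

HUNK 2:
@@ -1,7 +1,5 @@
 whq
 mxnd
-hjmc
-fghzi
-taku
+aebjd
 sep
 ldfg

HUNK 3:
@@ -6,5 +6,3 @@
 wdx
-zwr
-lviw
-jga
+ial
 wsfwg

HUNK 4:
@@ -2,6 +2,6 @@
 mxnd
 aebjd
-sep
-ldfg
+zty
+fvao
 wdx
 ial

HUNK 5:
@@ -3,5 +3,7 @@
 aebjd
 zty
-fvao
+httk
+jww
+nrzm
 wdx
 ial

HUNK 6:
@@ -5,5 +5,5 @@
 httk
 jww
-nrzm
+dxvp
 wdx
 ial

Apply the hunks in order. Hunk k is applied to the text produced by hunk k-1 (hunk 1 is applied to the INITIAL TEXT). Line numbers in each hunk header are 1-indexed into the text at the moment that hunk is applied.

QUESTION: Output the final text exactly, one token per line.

Answer: whq
mxnd
aebjd
zty
httk
jww
dxvp
wdx
ial
wsfwg

Derivation:
Hunk 1: at line 1 remove [qxe,zxok] add [hjmc,fghzi] -> 12 lines: whq mxnd hjmc fghzi taku sep ldfg wdx zwr lviw jga wsfwg
Hunk 2: at line 1 remove [hjmc,fghzi,taku] add [aebjd] -> 10 lines: whq mxnd aebjd sep ldfg wdx zwr lviw jga wsfwg
Hunk 3: at line 6 remove [zwr,lviw,jga] add [ial] -> 8 lines: whq mxnd aebjd sep ldfg wdx ial wsfwg
Hunk 4: at line 2 remove [sep,ldfg] add [zty,fvao] -> 8 lines: whq mxnd aebjd zty fvao wdx ial wsfwg
Hunk 5: at line 3 remove [fvao] add [httk,jww,nrzm] -> 10 lines: whq mxnd aebjd zty httk jww nrzm wdx ial wsfwg
Hunk 6: at line 5 remove [nrzm] add [dxvp] -> 10 lines: whq mxnd aebjd zty httk jww dxvp wdx ial wsfwg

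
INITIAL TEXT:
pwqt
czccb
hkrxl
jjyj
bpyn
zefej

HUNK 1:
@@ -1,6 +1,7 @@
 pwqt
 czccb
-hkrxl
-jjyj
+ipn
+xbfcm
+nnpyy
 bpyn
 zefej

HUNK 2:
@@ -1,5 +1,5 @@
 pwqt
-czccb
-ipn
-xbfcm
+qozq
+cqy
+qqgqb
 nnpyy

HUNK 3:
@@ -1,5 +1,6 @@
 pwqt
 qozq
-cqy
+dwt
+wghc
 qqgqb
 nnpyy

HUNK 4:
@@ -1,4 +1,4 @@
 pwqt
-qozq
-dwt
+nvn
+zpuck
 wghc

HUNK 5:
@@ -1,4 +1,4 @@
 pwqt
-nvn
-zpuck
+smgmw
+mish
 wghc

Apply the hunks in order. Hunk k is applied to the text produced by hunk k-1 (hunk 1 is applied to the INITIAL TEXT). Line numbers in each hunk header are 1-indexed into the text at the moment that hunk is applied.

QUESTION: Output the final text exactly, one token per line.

Answer: pwqt
smgmw
mish
wghc
qqgqb
nnpyy
bpyn
zefej

Derivation:
Hunk 1: at line 1 remove [hkrxl,jjyj] add [ipn,xbfcm,nnpyy] -> 7 lines: pwqt czccb ipn xbfcm nnpyy bpyn zefej
Hunk 2: at line 1 remove [czccb,ipn,xbfcm] add [qozq,cqy,qqgqb] -> 7 lines: pwqt qozq cqy qqgqb nnpyy bpyn zefej
Hunk 3: at line 1 remove [cqy] add [dwt,wghc] -> 8 lines: pwqt qozq dwt wghc qqgqb nnpyy bpyn zefej
Hunk 4: at line 1 remove [qozq,dwt] add [nvn,zpuck] -> 8 lines: pwqt nvn zpuck wghc qqgqb nnpyy bpyn zefej
Hunk 5: at line 1 remove [nvn,zpuck] add [smgmw,mish] -> 8 lines: pwqt smgmw mish wghc qqgqb nnpyy bpyn zefej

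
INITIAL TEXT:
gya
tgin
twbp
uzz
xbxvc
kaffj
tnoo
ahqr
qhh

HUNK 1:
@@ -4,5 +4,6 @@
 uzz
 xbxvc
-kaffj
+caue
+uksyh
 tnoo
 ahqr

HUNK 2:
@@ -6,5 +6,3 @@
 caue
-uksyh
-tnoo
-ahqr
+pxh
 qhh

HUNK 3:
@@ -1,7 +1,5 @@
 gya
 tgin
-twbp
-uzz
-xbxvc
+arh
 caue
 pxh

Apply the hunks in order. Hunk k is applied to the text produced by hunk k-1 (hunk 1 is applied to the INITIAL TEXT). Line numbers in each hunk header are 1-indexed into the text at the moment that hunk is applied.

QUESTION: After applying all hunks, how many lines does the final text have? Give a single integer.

Answer: 6

Derivation:
Hunk 1: at line 4 remove [kaffj] add [caue,uksyh] -> 10 lines: gya tgin twbp uzz xbxvc caue uksyh tnoo ahqr qhh
Hunk 2: at line 6 remove [uksyh,tnoo,ahqr] add [pxh] -> 8 lines: gya tgin twbp uzz xbxvc caue pxh qhh
Hunk 3: at line 1 remove [twbp,uzz,xbxvc] add [arh] -> 6 lines: gya tgin arh caue pxh qhh
Final line count: 6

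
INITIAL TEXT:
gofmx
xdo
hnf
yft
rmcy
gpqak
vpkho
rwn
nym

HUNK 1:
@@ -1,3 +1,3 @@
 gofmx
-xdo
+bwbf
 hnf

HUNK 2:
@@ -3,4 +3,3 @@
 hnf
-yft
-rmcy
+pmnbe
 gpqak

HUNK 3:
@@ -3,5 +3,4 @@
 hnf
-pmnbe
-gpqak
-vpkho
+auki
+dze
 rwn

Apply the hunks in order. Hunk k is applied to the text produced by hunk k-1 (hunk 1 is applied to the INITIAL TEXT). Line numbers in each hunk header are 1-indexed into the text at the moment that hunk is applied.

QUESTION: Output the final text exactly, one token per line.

Answer: gofmx
bwbf
hnf
auki
dze
rwn
nym

Derivation:
Hunk 1: at line 1 remove [xdo] add [bwbf] -> 9 lines: gofmx bwbf hnf yft rmcy gpqak vpkho rwn nym
Hunk 2: at line 3 remove [yft,rmcy] add [pmnbe] -> 8 lines: gofmx bwbf hnf pmnbe gpqak vpkho rwn nym
Hunk 3: at line 3 remove [pmnbe,gpqak,vpkho] add [auki,dze] -> 7 lines: gofmx bwbf hnf auki dze rwn nym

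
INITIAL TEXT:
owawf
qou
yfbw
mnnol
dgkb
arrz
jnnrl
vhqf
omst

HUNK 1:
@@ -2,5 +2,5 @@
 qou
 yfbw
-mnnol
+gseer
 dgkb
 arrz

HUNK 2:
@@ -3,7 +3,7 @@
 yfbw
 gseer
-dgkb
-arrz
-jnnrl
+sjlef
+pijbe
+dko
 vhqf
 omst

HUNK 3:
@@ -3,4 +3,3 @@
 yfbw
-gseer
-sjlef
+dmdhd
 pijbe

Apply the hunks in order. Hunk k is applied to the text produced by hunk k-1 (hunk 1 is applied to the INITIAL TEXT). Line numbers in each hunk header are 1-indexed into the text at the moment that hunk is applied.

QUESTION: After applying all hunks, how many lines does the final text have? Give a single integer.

Answer: 8

Derivation:
Hunk 1: at line 2 remove [mnnol] add [gseer] -> 9 lines: owawf qou yfbw gseer dgkb arrz jnnrl vhqf omst
Hunk 2: at line 3 remove [dgkb,arrz,jnnrl] add [sjlef,pijbe,dko] -> 9 lines: owawf qou yfbw gseer sjlef pijbe dko vhqf omst
Hunk 3: at line 3 remove [gseer,sjlef] add [dmdhd] -> 8 lines: owawf qou yfbw dmdhd pijbe dko vhqf omst
Final line count: 8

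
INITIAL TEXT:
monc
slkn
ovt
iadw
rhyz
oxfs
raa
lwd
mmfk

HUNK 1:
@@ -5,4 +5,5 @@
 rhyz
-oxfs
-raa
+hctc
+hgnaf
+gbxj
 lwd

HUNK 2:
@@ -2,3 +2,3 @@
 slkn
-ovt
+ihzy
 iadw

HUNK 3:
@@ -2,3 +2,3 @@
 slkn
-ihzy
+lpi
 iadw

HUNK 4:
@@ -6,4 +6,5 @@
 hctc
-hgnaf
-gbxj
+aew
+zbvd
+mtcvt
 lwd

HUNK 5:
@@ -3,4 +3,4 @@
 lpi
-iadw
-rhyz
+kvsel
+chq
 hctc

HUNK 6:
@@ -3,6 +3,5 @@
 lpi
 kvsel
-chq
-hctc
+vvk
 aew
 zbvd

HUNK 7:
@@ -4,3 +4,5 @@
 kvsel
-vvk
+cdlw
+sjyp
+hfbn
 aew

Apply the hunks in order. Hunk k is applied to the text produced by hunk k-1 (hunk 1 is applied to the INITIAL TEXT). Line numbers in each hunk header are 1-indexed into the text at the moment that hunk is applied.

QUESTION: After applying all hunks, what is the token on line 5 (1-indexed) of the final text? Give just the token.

Hunk 1: at line 5 remove [oxfs,raa] add [hctc,hgnaf,gbxj] -> 10 lines: monc slkn ovt iadw rhyz hctc hgnaf gbxj lwd mmfk
Hunk 2: at line 2 remove [ovt] add [ihzy] -> 10 lines: monc slkn ihzy iadw rhyz hctc hgnaf gbxj lwd mmfk
Hunk 3: at line 2 remove [ihzy] add [lpi] -> 10 lines: monc slkn lpi iadw rhyz hctc hgnaf gbxj lwd mmfk
Hunk 4: at line 6 remove [hgnaf,gbxj] add [aew,zbvd,mtcvt] -> 11 lines: monc slkn lpi iadw rhyz hctc aew zbvd mtcvt lwd mmfk
Hunk 5: at line 3 remove [iadw,rhyz] add [kvsel,chq] -> 11 lines: monc slkn lpi kvsel chq hctc aew zbvd mtcvt lwd mmfk
Hunk 6: at line 3 remove [chq,hctc] add [vvk] -> 10 lines: monc slkn lpi kvsel vvk aew zbvd mtcvt lwd mmfk
Hunk 7: at line 4 remove [vvk] add [cdlw,sjyp,hfbn] -> 12 lines: monc slkn lpi kvsel cdlw sjyp hfbn aew zbvd mtcvt lwd mmfk
Final line 5: cdlw

Answer: cdlw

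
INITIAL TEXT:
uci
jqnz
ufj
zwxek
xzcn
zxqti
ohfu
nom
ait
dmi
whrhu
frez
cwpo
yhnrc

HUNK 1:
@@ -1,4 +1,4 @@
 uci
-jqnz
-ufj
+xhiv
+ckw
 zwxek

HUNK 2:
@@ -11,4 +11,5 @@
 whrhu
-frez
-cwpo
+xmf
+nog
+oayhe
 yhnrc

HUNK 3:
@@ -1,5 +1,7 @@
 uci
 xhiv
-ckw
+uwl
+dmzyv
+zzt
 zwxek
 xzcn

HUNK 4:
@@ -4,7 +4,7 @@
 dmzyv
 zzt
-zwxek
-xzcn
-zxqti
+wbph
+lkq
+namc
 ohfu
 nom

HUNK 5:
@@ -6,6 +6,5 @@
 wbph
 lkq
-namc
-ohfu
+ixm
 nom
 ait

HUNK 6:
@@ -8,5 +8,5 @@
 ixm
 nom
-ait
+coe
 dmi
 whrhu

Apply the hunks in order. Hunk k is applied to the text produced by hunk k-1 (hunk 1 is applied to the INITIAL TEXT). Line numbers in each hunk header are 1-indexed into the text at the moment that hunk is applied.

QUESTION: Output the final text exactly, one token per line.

Answer: uci
xhiv
uwl
dmzyv
zzt
wbph
lkq
ixm
nom
coe
dmi
whrhu
xmf
nog
oayhe
yhnrc

Derivation:
Hunk 1: at line 1 remove [jqnz,ufj] add [xhiv,ckw] -> 14 lines: uci xhiv ckw zwxek xzcn zxqti ohfu nom ait dmi whrhu frez cwpo yhnrc
Hunk 2: at line 11 remove [frez,cwpo] add [xmf,nog,oayhe] -> 15 lines: uci xhiv ckw zwxek xzcn zxqti ohfu nom ait dmi whrhu xmf nog oayhe yhnrc
Hunk 3: at line 1 remove [ckw] add [uwl,dmzyv,zzt] -> 17 lines: uci xhiv uwl dmzyv zzt zwxek xzcn zxqti ohfu nom ait dmi whrhu xmf nog oayhe yhnrc
Hunk 4: at line 4 remove [zwxek,xzcn,zxqti] add [wbph,lkq,namc] -> 17 lines: uci xhiv uwl dmzyv zzt wbph lkq namc ohfu nom ait dmi whrhu xmf nog oayhe yhnrc
Hunk 5: at line 6 remove [namc,ohfu] add [ixm] -> 16 lines: uci xhiv uwl dmzyv zzt wbph lkq ixm nom ait dmi whrhu xmf nog oayhe yhnrc
Hunk 6: at line 8 remove [ait] add [coe] -> 16 lines: uci xhiv uwl dmzyv zzt wbph lkq ixm nom coe dmi whrhu xmf nog oayhe yhnrc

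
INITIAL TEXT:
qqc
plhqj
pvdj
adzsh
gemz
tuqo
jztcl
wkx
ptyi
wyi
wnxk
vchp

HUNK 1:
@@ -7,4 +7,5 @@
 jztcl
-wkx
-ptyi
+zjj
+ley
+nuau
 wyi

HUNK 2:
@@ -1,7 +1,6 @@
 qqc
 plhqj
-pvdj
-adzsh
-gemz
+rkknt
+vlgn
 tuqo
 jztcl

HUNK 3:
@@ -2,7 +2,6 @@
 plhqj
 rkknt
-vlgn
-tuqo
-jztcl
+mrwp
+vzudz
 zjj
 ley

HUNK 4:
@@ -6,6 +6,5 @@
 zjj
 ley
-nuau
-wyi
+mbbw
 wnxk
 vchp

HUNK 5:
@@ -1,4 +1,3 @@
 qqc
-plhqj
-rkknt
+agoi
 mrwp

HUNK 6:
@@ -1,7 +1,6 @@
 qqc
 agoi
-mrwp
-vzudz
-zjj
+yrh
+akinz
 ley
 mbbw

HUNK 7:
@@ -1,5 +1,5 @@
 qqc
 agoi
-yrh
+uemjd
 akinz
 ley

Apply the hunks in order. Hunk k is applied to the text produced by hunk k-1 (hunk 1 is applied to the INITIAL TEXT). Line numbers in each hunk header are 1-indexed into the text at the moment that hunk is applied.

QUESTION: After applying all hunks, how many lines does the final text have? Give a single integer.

Hunk 1: at line 7 remove [wkx,ptyi] add [zjj,ley,nuau] -> 13 lines: qqc plhqj pvdj adzsh gemz tuqo jztcl zjj ley nuau wyi wnxk vchp
Hunk 2: at line 1 remove [pvdj,adzsh,gemz] add [rkknt,vlgn] -> 12 lines: qqc plhqj rkknt vlgn tuqo jztcl zjj ley nuau wyi wnxk vchp
Hunk 3: at line 2 remove [vlgn,tuqo,jztcl] add [mrwp,vzudz] -> 11 lines: qqc plhqj rkknt mrwp vzudz zjj ley nuau wyi wnxk vchp
Hunk 4: at line 6 remove [nuau,wyi] add [mbbw] -> 10 lines: qqc plhqj rkknt mrwp vzudz zjj ley mbbw wnxk vchp
Hunk 5: at line 1 remove [plhqj,rkknt] add [agoi] -> 9 lines: qqc agoi mrwp vzudz zjj ley mbbw wnxk vchp
Hunk 6: at line 1 remove [mrwp,vzudz,zjj] add [yrh,akinz] -> 8 lines: qqc agoi yrh akinz ley mbbw wnxk vchp
Hunk 7: at line 1 remove [yrh] add [uemjd] -> 8 lines: qqc agoi uemjd akinz ley mbbw wnxk vchp
Final line count: 8

Answer: 8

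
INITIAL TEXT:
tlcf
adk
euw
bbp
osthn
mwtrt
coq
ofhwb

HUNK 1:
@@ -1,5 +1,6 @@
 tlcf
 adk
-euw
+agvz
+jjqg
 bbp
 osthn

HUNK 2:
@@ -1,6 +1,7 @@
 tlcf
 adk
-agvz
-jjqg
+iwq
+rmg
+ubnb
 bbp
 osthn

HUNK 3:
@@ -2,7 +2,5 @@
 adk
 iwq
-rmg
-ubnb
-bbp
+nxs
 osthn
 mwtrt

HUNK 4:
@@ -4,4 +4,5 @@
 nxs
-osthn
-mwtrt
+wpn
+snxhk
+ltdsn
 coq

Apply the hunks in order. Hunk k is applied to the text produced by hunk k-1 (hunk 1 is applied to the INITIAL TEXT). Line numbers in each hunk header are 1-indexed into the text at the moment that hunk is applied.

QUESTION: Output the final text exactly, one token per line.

Answer: tlcf
adk
iwq
nxs
wpn
snxhk
ltdsn
coq
ofhwb

Derivation:
Hunk 1: at line 1 remove [euw] add [agvz,jjqg] -> 9 lines: tlcf adk agvz jjqg bbp osthn mwtrt coq ofhwb
Hunk 2: at line 1 remove [agvz,jjqg] add [iwq,rmg,ubnb] -> 10 lines: tlcf adk iwq rmg ubnb bbp osthn mwtrt coq ofhwb
Hunk 3: at line 2 remove [rmg,ubnb,bbp] add [nxs] -> 8 lines: tlcf adk iwq nxs osthn mwtrt coq ofhwb
Hunk 4: at line 4 remove [osthn,mwtrt] add [wpn,snxhk,ltdsn] -> 9 lines: tlcf adk iwq nxs wpn snxhk ltdsn coq ofhwb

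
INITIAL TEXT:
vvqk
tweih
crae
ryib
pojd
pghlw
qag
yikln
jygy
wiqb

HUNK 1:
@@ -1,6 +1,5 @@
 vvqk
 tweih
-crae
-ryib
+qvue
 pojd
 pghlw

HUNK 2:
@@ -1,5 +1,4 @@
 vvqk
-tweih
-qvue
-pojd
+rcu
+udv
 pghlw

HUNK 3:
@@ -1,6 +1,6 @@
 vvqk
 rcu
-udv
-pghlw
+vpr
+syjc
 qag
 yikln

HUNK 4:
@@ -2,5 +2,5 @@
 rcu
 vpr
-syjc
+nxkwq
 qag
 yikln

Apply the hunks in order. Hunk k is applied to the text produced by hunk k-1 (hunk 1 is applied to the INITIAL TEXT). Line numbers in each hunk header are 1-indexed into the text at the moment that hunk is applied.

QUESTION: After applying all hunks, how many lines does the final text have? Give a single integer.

Hunk 1: at line 1 remove [crae,ryib] add [qvue] -> 9 lines: vvqk tweih qvue pojd pghlw qag yikln jygy wiqb
Hunk 2: at line 1 remove [tweih,qvue,pojd] add [rcu,udv] -> 8 lines: vvqk rcu udv pghlw qag yikln jygy wiqb
Hunk 3: at line 1 remove [udv,pghlw] add [vpr,syjc] -> 8 lines: vvqk rcu vpr syjc qag yikln jygy wiqb
Hunk 4: at line 2 remove [syjc] add [nxkwq] -> 8 lines: vvqk rcu vpr nxkwq qag yikln jygy wiqb
Final line count: 8

Answer: 8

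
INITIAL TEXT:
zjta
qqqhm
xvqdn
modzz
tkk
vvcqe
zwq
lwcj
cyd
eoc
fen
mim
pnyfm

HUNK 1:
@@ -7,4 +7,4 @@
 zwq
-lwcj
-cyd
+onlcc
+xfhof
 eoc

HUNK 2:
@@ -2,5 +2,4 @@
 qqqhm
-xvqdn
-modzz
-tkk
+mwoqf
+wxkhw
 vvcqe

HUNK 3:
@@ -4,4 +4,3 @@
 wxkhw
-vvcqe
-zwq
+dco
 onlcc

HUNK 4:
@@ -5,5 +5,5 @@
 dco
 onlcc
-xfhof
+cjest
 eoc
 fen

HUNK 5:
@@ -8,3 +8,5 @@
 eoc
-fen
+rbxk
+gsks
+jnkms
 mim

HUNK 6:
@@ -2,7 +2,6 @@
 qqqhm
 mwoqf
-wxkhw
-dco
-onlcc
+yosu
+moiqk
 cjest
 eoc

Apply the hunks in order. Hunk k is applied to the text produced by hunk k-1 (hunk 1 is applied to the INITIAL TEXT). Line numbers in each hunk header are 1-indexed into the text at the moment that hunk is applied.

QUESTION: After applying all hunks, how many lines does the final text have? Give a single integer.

Hunk 1: at line 7 remove [lwcj,cyd] add [onlcc,xfhof] -> 13 lines: zjta qqqhm xvqdn modzz tkk vvcqe zwq onlcc xfhof eoc fen mim pnyfm
Hunk 2: at line 2 remove [xvqdn,modzz,tkk] add [mwoqf,wxkhw] -> 12 lines: zjta qqqhm mwoqf wxkhw vvcqe zwq onlcc xfhof eoc fen mim pnyfm
Hunk 3: at line 4 remove [vvcqe,zwq] add [dco] -> 11 lines: zjta qqqhm mwoqf wxkhw dco onlcc xfhof eoc fen mim pnyfm
Hunk 4: at line 5 remove [xfhof] add [cjest] -> 11 lines: zjta qqqhm mwoqf wxkhw dco onlcc cjest eoc fen mim pnyfm
Hunk 5: at line 8 remove [fen] add [rbxk,gsks,jnkms] -> 13 lines: zjta qqqhm mwoqf wxkhw dco onlcc cjest eoc rbxk gsks jnkms mim pnyfm
Hunk 6: at line 2 remove [wxkhw,dco,onlcc] add [yosu,moiqk] -> 12 lines: zjta qqqhm mwoqf yosu moiqk cjest eoc rbxk gsks jnkms mim pnyfm
Final line count: 12

Answer: 12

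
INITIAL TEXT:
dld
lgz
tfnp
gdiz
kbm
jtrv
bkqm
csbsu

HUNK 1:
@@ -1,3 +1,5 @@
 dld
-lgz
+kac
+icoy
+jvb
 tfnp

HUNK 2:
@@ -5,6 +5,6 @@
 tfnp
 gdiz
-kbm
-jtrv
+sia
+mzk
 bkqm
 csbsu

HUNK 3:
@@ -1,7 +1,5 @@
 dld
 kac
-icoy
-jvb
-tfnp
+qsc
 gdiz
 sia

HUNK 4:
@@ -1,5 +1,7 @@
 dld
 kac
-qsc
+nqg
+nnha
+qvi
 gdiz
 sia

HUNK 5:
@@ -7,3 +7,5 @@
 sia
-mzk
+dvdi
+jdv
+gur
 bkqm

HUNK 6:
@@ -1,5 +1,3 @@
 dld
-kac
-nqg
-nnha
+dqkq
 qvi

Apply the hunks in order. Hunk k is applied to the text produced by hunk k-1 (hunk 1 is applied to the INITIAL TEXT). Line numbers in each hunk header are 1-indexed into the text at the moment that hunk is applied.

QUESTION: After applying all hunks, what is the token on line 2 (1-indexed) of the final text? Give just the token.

Answer: dqkq

Derivation:
Hunk 1: at line 1 remove [lgz] add [kac,icoy,jvb] -> 10 lines: dld kac icoy jvb tfnp gdiz kbm jtrv bkqm csbsu
Hunk 2: at line 5 remove [kbm,jtrv] add [sia,mzk] -> 10 lines: dld kac icoy jvb tfnp gdiz sia mzk bkqm csbsu
Hunk 3: at line 1 remove [icoy,jvb,tfnp] add [qsc] -> 8 lines: dld kac qsc gdiz sia mzk bkqm csbsu
Hunk 4: at line 1 remove [qsc] add [nqg,nnha,qvi] -> 10 lines: dld kac nqg nnha qvi gdiz sia mzk bkqm csbsu
Hunk 5: at line 7 remove [mzk] add [dvdi,jdv,gur] -> 12 lines: dld kac nqg nnha qvi gdiz sia dvdi jdv gur bkqm csbsu
Hunk 6: at line 1 remove [kac,nqg,nnha] add [dqkq] -> 10 lines: dld dqkq qvi gdiz sia dvdi jdv gur bkqm csbsu
Final line 2: dqkq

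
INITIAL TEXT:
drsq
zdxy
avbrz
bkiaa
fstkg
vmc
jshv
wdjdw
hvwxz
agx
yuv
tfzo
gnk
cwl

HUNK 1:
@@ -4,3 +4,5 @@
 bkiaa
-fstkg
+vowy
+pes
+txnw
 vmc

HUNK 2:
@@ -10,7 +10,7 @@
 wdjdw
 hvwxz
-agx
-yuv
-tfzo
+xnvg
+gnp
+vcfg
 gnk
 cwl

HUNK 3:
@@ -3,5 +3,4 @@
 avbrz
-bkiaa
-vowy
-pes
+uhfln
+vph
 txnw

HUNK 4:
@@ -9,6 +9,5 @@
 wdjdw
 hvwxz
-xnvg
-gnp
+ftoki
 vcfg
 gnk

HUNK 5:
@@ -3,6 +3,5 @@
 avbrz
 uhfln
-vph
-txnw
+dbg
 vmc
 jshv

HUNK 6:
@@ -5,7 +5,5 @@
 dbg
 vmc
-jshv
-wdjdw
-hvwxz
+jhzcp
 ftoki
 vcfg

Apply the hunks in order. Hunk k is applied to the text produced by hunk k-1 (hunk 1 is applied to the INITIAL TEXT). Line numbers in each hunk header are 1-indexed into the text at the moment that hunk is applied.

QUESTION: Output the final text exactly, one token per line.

Hunk 1: at line 4 remove [fstkg] add [vowy,pes,txnw] -> 16 lines: drsq zdxy avbrz bkiaa vowy pes txnw vmc jshv wdjdw hvwxz agx yuv tfzo gnk cwl
Hunk 2: at line 10 remove [agx,yuv,tfzo] add [xnvg,gnp,vcfg] -> 16 lines: drsq zdxy avbrz bkiaa vowy pes txnw vmc jshv wdjdw hvwxz xnvg gnp vcfg gnk cwl
Hunk 3: at line 3 remove [bkiaa,vowy,pes] add [uhfln,vph] -> 15 lines: drsq zdxy avbrz uhfln vph txnw vmc jshv wdjdw hvwxz xnvg gnp vcfg gnk cwl
Hunk 4: at line 9 remove [xnvg,gnp] add [ftoki] -> 14 lines: drsq zdxy avbrz uhfln vph txnw vmc jshv wdjdw hvwxz ftoki vcfg gnk cwl
Hunk 5: at line 3 remove [vph,txnw] add [dbg] -> 13 lines: drsq zdxy avbrz uhfln dbg vmc jshv wdjdw hvwxz ftoki vcfg gnk cwl
Hunk 6: at line 5 remove [jshv,wdjdw,hvwxz] add [jhzcp] -> 11 lines: drsq zdxy avbrz uhfln dbg vmc jhzcp ftoki vcfg gnk cwl

Answer: drsq
zdxy
avbrz
uhfln
dbg
vmc
jhzcp
ftoki
vcfg
gnk
cwl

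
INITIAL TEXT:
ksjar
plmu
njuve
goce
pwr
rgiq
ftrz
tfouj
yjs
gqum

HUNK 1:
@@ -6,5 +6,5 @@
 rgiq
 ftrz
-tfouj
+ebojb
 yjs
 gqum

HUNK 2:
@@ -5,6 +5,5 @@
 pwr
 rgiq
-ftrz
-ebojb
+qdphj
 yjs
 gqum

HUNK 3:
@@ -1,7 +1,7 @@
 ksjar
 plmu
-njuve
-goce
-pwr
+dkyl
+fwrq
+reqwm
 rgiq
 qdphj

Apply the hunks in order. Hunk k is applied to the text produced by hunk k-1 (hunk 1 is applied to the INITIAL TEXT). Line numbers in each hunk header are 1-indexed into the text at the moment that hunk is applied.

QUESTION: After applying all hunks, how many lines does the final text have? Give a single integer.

Hunk 1: at line 6 remove [tfouj] add [ebojb] -> 10 lines: ksjar plmu njuve goce pwr rgiq ftrz ebojb yjs gqum
Hunk 2: at line 5 remove [ftrz,ebojb] add [qdphj] -> 9 lines: ksjar plmu njuve goce pwr rgiq qdphj yjs gqum
Hunk 3: at line 1 remove [njuve,goce,pwr] add [dkyl,fwrq,reqwm] -> 9 lines: ksjar plmu dkyl fwrq reqwm rgiq qdphj yjs gqum
Final line count: 9

Answer: 9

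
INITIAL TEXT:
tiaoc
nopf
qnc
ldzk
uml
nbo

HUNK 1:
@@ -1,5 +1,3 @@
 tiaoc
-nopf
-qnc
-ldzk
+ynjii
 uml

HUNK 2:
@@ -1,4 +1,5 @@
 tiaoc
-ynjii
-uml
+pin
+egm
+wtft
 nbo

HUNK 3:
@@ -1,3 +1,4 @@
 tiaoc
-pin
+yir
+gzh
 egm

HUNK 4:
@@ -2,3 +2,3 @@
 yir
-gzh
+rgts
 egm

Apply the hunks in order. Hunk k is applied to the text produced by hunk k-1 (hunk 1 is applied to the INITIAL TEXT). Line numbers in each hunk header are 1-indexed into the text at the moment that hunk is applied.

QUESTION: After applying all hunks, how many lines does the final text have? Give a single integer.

Hunk 1: at line 1 remove [nopf,qnc,ldzk] add [ynjii] -> 4 lines: tiaoc ynjii uml nbo
Hunk 2: at line 1 remove [ynjii,uml] add [pin,egm,wtft] -> 5 lines: tiaoc pin egm wtft nbo
Hunk 3: at line 1 remove [pin] add [yir,gzh] -> 6 lines: tiaoc yir gzh egm wtft nbo
Hunk 4: at line 2 remove [gzh] add [rgts] -> 6 lines: tiaoc yir rgts egm wtft nbo
Final line count: 6

Answer: 6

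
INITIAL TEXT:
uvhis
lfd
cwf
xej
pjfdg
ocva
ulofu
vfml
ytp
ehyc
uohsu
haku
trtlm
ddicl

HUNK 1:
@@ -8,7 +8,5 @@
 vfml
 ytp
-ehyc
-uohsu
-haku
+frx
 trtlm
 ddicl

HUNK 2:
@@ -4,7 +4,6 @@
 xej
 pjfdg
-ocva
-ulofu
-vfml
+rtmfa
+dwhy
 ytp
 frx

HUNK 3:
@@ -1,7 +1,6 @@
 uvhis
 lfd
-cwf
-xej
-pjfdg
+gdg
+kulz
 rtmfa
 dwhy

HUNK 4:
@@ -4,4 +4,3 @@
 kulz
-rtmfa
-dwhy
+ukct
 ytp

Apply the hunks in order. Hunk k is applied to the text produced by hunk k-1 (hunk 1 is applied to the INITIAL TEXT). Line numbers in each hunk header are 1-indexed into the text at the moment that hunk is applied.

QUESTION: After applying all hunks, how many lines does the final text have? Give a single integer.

Hunk 1: at line 8 remove [ehyc,uohsu,haku] add [frx] -> 12 lines: uvhis lfd cwf xej pjfdg ocva ulofu vfml ytp frx trtlm ddicl
Hunk 2: at line 4 remove [ocva,ulofu,vfml] add [rtmfa,dwhy] -> 11 lines: uvhis lfd cwf xej pjfdg rtmfa dwhy ytp frx trtlm ddicl
Hunk 3: at line 1 remove [cwf,xej,pjfdg] add [gdg,kulz] -> 10 lines: uvhis lfd gdg kulz rtmfa dwhy ytp frx trtlm ddicl
Hunk 4: at line 4 remove [rtmfa,dwhy] add [ukct] -> 9 lines: uvhis lfd gdg kulz ukct ytp frx trtlm ddicl
Final line count: 9

Answer: 9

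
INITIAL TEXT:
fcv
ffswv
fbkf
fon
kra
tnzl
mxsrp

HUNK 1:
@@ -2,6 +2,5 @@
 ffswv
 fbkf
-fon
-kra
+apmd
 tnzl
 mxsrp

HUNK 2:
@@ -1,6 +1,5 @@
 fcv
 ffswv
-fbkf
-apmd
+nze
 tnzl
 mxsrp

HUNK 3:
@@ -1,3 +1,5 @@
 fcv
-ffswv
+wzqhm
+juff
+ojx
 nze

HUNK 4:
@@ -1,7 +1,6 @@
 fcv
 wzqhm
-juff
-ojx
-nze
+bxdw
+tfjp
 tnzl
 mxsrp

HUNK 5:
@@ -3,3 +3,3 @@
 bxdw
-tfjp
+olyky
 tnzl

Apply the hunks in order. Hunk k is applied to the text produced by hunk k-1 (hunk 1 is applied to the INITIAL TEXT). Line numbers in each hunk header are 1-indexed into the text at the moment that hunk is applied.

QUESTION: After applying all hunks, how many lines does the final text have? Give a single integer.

Answer: 6

Derivation:
Hunk 1: at line 2 remove [fon,kra] add [apmd] -> 6 lines: fcv ffswv fbkf apmd tnzl mxsrp
Hunk 2: at line 1 remove [fbkf,apmd] add [nze] -> 5 lines: fcv ffswv nze tnzl mxsrp
Hunk 3: at line 1 remove [ffswv] add [wzqhm,juff,ojx] -> 7 lines: fcv wzqhm juff ojx nze tnzl mxsrp
Hunk 4: at line 1 remove [juff,ojx,nze] add [bxdw,tfjp] -> 6 lines: fcv wzqhm bxdw tfjp tnzl mxsrp
Hunk 5: at line 3 remove [tfjp] add [olyky] -> 6 lines: fcv wzqhm bxdw olyky tnzl mxsrp
Final line count: 6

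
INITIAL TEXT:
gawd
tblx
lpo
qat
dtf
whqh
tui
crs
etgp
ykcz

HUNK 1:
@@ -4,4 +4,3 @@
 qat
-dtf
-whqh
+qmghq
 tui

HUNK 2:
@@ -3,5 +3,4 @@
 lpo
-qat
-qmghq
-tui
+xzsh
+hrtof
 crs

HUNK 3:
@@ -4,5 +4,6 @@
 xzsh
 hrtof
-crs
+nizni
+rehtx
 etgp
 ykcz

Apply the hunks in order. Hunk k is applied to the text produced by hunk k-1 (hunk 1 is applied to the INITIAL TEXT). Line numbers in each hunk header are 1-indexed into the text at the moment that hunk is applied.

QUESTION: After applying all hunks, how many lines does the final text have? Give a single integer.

Hunk 1: at line 4 remove [dtf,whqh] add [qmghq] -> 9 lines: gawd tblx lpo qat qmghq tui crs etgp ykcz
Hunk 2: at line 3 remove [qat,qmghq,tui] add [xzsh,hrtof] -> 8 lines: gawd tblx lpo xzsh hrtof crs etgp ykcz
Hunk 3: at line 4 remove [crs] add [nizni,rehtx] -> 9 lines: gawd tblx lpo xzsh hrtof nizni rehtx etgp ykcz
Final line count: 9

Answer: 9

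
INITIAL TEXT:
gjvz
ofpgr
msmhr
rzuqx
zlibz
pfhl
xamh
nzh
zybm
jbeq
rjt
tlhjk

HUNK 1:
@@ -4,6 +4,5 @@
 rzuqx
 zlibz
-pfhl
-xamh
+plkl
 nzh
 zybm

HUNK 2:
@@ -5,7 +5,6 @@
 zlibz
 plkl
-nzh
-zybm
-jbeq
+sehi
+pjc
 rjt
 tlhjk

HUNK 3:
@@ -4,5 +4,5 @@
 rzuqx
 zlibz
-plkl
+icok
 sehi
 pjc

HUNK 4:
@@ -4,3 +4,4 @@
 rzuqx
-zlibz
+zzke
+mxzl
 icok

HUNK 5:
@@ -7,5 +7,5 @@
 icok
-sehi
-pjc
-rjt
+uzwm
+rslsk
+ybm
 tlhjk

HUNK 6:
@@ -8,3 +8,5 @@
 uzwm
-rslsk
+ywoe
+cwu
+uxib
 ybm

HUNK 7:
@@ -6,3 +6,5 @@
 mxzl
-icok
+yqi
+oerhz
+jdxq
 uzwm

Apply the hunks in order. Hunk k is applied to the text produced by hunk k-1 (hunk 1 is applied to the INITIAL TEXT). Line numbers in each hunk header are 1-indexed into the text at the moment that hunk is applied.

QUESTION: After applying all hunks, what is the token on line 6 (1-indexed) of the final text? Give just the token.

Answer: mxzl

Derivation:
Hunk 1: at line 4 remove [pfhl,xamh] add [plkl] -> 11 lines: gjvz ofpgr msmhr rzuqx zlibz plkl nzh zybm jbeq rjt tlhjk
Hunk 2: at line 5 remove [nzh,zybm,jbeq] add [sehi,pjc] -> 10 lines: gjvz ofpgr msmhr rzuqx zlibz plkl sehi pjc rjt tlhjk
Hunk 3: at line 4 remove [plkl] add [icok] -> 10 lines: gjvz ofpgr msmhr rzuqx zlibz icok sehi pjc rjt tlhjk
Hunk 4: at line 4 remove [zlibz] add [zzke,mxzl] -> 11 lines: gjvz ofpgr msmhr rzuqx zzke mxzl icok sehi pjc rjt tlhjk
Hunk 5: at line 7 remove [sehi,pjc,rjt] add [uzwm,rslsk,ybm] -> 11 lines: gjvz ofpgr msmhr rzuqx zzke mxzl icok uzwm rslsk ybm tlhjk
Hunk 6: at line 8 remove [rslsk] add [ywoe,cwu,uxib] -> 13 lines: gjvz ofpgr msmhr rzuqx zzke mxzl icok uzwm ywoe cwu uxib ybm tlhjk
Hunk 7: at line 6 remove [icok] add [yqi,oerhz,jdxq] -> 15 lines: gjvz ofpgr msmhr rzuqx zzke mxzl yqi oerhz jdxq uzwm ywoe cwu uxib ybm tlhjk
Final line 6: mxzl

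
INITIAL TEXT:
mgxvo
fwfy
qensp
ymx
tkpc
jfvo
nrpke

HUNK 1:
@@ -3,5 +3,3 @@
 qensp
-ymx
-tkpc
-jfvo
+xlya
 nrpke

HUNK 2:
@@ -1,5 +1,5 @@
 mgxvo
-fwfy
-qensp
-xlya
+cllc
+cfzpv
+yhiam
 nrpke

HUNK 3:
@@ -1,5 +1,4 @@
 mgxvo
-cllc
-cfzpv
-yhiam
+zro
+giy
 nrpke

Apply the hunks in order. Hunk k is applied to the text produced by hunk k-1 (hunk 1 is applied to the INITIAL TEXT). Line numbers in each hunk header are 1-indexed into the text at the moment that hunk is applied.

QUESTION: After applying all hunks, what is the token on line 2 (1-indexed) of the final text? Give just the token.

Answer: zro

Derivation:
Hunk 1: at line 3 remove [ymx,tkpc,jfvo] add [xlya] -> 5 lines: mgxvo fwfy qensp xlya nrpke
Hunk 2: at line 1 remove [fwfy,qensp,xlya] add [cllc,cfzpv,yhiam] -> 5 lines: mgxvo cllc cfzpv yhiam nrpke
Hunk 3: at line 1 remove [cllc,cfzpv,yhiam] add [zro,giy] -> 4 lines: mgxvo zro giy nrpke
Final line 2: zro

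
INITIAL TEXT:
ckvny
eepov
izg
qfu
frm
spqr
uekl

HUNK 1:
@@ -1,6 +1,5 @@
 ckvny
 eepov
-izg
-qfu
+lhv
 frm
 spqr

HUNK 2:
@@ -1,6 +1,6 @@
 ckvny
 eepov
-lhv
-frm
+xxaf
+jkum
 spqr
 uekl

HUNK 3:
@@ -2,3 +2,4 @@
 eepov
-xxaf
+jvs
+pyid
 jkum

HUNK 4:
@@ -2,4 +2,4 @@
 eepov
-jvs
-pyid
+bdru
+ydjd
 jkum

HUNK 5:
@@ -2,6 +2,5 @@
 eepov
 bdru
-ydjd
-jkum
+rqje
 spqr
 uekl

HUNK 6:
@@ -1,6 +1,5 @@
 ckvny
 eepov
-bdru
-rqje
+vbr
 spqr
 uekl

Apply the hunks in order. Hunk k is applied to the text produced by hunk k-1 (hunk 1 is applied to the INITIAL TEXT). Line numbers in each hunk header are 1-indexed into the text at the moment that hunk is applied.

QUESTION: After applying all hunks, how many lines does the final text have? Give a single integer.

Hunk 1: at line 1 remove [izg,qfu] add [lhv] -> 6 lines: ckvny eepov lhv frm spqr uekl
Hunk 2: at line 1 remove [lhv,frm] add [xxaf,jkum] -> 6 lines: ckvny eepov xxaf jkum spqr uekl
Hunk 3: at line 2 remove [xxaf] add [jvs,pyid] -> 7 lines: ckvny eepov jvs pyid jkum spqr uekl
Hunk 4: at line 2 remove [jvs,pyid] add [bdru,ydjd] -> 7 lines: ckvny eepov bdru ydjd jkum spqr uekl
Hunk 5: at line 2 remove [ydjd,jkum] add [rqje] -> 6 lines: ckvny eepov bdru rqje spqr uekl
Hunk 6: at line 1 remove [bdru,rqje] add [vbr] -> 5 lines: ckvny eepov vbr spqr uekl
Final line count: 5

Answer: 5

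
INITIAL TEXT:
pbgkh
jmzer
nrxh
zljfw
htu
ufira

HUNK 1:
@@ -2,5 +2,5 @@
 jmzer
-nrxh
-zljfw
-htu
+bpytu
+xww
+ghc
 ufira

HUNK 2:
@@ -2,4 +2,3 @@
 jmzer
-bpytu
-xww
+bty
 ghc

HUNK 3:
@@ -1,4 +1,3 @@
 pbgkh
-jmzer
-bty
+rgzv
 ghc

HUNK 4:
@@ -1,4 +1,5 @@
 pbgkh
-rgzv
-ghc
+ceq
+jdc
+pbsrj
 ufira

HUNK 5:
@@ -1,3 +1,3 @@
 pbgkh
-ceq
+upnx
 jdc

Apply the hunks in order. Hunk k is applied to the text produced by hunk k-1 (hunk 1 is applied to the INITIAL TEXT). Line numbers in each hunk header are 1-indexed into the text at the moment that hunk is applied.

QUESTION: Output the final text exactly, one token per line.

Answer: pbgkh
upnx
jdc
pbsrj
ufira

Derivation:
Hunk 1: at line 2 remove [nrxh,zljfw,htu] add [bpytu,xww,ghc] -> 6 lines: pbgkh jmzer bpytu xww ghc ufira
Hunk 2: at line 2 remove [bpytu,xww] add [bty] -> 5 lines: pbgkh jmzer bty ghc ufira
Hunk 3: at line 1 remove [jmzer,bty] add [rgzv] -> 4 lines: pbgkh rgzv ghc ufira
Hunk 4: at line 1 remove [rgzv,ghc] add [ceq,jdc,pbsrj] -> 5 lines: pbgkh ceq jdc pbsrj ufira
Hunk 5: at line 1 remove [ceq] add [upnx] -> 5 lines: pbgkh upnx jdc pbsrj ufira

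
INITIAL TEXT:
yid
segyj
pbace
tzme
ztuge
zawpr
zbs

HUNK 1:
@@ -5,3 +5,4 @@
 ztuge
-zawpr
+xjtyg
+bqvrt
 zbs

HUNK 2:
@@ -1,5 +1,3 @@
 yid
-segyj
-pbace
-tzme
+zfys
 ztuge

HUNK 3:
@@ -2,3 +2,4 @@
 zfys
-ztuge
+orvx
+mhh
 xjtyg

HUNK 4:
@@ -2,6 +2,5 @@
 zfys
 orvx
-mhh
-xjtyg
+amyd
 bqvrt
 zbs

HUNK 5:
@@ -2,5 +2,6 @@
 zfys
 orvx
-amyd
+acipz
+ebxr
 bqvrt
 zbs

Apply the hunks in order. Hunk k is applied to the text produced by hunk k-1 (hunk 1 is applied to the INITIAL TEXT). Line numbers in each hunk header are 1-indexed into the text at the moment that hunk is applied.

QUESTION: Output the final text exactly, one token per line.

Answer: yid
zfys
orvx
acipz
ebxr
bqvrt
zbs

Derivation:
Hunk 1: at line 5 remove [zawpr] add [xjtyg,bqvrt] -> 8 lines: yid segyj pbace tzme ztuge xjtyg bqvrt zbs
Hunk 2: at line 1 remove [segyj,pbace,tzme] add [zfys] -> 6 lines: yid zfys ztuge xjtyg bqvrt zbs
Hunk 3: at line 2 remove [ztuge] add [orvx,mhh] -> 7 lines: yid zfys orvx mhh xjtyg bqvrt zbs
Hunk 4: at line 2 remove [mhh,xjtyg] add [amyd] -> 6 lines: yid zfys orvx amyd bqvrt zbs
Hunk 5: at line 2 remove [amyd] add [acipz,ebxr] -> 7 lines: yid zfys orvx acipz ebxr bqvrt zbs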